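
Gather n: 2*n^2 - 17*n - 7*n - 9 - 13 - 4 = 2*n^2 - 24*n - 26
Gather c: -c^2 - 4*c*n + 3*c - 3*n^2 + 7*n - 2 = -c^2 + c*(3 - 4*n) - 3*n^2 + 7*n - 2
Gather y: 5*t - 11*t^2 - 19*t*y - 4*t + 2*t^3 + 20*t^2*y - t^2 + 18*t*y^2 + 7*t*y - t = 2*t^3 - 12*t^2 + 18*t*y^2 + y*(20*t^2 - 12*t)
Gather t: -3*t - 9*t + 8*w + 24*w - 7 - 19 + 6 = -12*t + 32*w - 20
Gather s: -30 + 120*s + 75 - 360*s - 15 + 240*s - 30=0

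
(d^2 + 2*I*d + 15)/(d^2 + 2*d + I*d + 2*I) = (d^2 + 2*I*d + 15)/(d^2 + d*(2 + I) + 2*I)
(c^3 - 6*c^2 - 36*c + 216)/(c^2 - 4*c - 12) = (c^2 - 36)/(c + 2)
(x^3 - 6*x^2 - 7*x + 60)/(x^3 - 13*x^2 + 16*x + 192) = (x^2 - 9*x + 20)/(x^2 - 16*x + 64)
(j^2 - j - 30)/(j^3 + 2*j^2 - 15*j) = (j - 6)/(j*(j - 3))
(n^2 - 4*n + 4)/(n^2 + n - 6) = (n - 2)/(n + 3)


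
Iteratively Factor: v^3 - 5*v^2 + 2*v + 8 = (v - 2)*(v^2 - 3*v - 4) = (v - 2)*(v + 1)*(v - 4)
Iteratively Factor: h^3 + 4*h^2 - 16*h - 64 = (h - 4)*(h^2 + 8*h + 16) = (h - 4)*(h + 4)*(h + 4)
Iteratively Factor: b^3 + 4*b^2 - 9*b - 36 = (b - 3)*(b^2 + 7*b + 12) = (b - 3)*(b + 3)*(b + 4)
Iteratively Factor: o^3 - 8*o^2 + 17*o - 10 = (o - 2)*(o^2 - 6*o + 5) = (o - 5)*(o - 2)*(o - 1)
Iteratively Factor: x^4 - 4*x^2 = (x)*(x^3 - 4*x) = x^2*(x^2 - 4) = x^2*(x + 2)*(x - 2)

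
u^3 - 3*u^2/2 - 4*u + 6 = (u - 2)*(u - 3/2)*(u + 2)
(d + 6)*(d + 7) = d^2 + 13*d + 42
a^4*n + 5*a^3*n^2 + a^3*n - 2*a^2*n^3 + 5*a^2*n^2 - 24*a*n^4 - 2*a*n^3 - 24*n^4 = (a - 2*n)*(a + 3*n)*(a + 4*n)*(a*n + n)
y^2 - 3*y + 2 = (y - 2)*(y - 1)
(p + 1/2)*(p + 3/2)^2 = p^3 + 7*p^2/2 + 15*p/4 + 9/8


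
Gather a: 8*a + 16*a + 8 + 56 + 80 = 24*a + 144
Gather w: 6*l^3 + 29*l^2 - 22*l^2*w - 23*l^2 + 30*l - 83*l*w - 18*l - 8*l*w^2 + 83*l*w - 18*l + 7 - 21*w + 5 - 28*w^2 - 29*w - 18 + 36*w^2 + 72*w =6*l^3 + 6*l^2 - 6*l + w^2*(8 - 8*l) + w*(22 - 22*l^2) - 6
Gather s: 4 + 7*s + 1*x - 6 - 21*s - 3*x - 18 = -14*s - 2*x - 20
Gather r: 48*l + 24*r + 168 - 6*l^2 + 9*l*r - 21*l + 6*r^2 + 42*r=-6*l^2 + 27*l + 6*r^2 + r*(9*l + 66) + 168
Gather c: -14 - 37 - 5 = -56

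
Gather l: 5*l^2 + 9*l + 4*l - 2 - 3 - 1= 5*l^2 + 13*l - 6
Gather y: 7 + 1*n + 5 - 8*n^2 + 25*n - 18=-8*n^2 + 26*n - 6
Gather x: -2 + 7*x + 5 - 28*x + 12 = 15 - 21*x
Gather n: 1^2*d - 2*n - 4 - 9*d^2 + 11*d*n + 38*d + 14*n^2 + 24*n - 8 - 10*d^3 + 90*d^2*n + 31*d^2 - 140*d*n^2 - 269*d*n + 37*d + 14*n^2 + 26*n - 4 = -10*d^3 + 22*d^2 + 76*d + n^2*(28 - 140*d) + n*(90*d^2 - 258*d + 48) - 16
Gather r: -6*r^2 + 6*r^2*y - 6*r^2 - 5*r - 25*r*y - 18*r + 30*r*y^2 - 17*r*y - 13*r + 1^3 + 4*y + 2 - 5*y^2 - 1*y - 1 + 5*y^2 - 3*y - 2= r^2*(6*y - 12) + r*(30*y^2 - 42*y - 36)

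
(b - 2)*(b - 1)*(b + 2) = b^3 - b^2 - 4*b + 4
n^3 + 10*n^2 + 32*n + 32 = (n + 2)*(n + 4)^2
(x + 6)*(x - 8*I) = x^2 + 6*x - 8*I*x - 48*I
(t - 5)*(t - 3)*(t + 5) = t^3 - 3*t^2 - 25*t + 75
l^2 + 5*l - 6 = (l - 1)*(l + 6)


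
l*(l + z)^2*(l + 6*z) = l^4 + 8*l^3*z + 13*l^2*z^2 + 6*l*z^3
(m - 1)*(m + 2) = m^2 + m - 2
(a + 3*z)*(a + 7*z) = a^2 + 10*a*z + 21*z^2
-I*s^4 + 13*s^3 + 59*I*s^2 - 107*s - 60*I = (s + 3*I)*(s + 4*I)*(s + 5*I)*(-I*s + 1)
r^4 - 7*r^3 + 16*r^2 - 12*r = r*(r - 3)*(r - 2)^2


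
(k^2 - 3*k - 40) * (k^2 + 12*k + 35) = k^4 + 9*k^3 - 41*k^2 - 585*k - 1400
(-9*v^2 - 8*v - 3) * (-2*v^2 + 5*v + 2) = 18*v^4 - 29*v^3 - 52*v^2 - 31*v - 6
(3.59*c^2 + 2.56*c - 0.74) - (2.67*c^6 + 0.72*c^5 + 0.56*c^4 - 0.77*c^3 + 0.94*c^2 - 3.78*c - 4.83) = -2.67*c^6 - 0.72*c^5 - 0.56*c^4 + 0.77*c^3 + 2.65*c^2 + 6.34*c + 4.09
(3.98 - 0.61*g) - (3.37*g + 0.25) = 3.73 - 3.98*g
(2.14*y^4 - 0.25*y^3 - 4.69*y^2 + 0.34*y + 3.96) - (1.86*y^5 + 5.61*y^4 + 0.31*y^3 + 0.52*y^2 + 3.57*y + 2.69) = -1.86*y^5 - 3.47*y^4 - 0.56*y^3 - 5.21*y^2 - 3.23*y + 1.27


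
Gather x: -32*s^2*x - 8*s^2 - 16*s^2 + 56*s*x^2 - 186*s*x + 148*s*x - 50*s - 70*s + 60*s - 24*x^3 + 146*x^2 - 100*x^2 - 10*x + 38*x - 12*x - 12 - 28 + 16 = -24*s^2 - 60*s - 24*x^3 + x^2*(56*s + 46) + x*(-32*s^2 - 38*s + 16) - 24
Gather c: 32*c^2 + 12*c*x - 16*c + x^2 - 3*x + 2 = 32*c^2 + c*(12*x - 16) + x^2 - 3*x + 2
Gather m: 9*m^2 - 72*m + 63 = 9*m^2 - 72*m + 63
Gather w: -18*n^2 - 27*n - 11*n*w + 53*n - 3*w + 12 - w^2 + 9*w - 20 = -18*n^2 + 26*n - w^2 + w*(6 - 11*n) - 8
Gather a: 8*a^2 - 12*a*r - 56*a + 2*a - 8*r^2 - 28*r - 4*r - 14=8*a^2 + a*(-12*r - 54) - 8*r^2 - 32*r - 14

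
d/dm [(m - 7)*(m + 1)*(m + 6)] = 3*m^2 - 43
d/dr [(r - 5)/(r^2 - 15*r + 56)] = (r^2 - 15*r - (r - 5)*(2*r - 15) + 56)/(r^2 - 15*r + 56)^2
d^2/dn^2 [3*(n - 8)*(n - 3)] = 6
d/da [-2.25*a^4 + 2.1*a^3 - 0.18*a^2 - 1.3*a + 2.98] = -9.0*a^3 + 6.3*a^2 - 0.36*a - 1.3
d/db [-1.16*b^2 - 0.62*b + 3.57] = -2.32*b - 0.62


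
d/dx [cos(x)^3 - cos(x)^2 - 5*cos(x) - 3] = (-3*cos(x)^2 + 2*cos(x) + 5)*sin(x)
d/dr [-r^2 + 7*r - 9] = 7 - 2*r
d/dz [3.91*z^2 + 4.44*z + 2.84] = 7.82*z + 4.44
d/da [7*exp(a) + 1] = 7*exp(a)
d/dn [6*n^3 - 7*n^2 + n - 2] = 18*n^2 - 14*n + 1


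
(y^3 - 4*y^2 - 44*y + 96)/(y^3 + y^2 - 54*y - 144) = (y - 2)/(y + 3)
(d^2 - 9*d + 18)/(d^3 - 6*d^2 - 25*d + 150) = (d - 3)/(d^2 - 25)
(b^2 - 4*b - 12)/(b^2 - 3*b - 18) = (b + 2)/(b + 3)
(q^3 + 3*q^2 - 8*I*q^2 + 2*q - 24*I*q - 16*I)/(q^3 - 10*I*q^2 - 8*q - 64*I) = (q^2 + 3*q + 2)/(q^2 - 2*I*q + 8)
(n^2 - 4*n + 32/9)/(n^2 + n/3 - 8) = (n - 4/3)/(n + 3)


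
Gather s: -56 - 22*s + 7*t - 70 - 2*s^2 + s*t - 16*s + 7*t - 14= -2*s^2 + s*(t - 38) + 14*t - 140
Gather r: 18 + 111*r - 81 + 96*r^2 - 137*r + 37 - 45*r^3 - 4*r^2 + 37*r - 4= -45*r^3 + 92*r^2 + 11*r - 30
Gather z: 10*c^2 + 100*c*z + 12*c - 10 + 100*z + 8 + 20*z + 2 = 10*c^2 + 12*c + z*(100*c + 120)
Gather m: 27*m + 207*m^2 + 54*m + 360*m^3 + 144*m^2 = 360*m^3 + 351*m^2 + 81*m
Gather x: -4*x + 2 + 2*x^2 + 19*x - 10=2*x^2 + 15*x - 8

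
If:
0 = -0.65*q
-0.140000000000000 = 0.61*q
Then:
No Solution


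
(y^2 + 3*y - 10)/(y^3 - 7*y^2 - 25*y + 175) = (y - 2)/(y^2 - 12*y + 35)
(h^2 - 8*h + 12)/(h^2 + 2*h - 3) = (h^2 - 8*h + 12)/(h^2 + 2*h - 3)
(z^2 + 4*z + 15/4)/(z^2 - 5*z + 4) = (z^2 + 4*z + 15/4)/(z^2 - 5*z + 4)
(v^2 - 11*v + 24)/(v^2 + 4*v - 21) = (v - 8)/(v + 7)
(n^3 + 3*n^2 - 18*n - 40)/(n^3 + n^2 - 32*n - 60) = (n - 4)/(n - 6)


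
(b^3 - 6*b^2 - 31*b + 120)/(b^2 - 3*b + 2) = (b^3 - 6*b^2 - 31*b + 120)/(b^2 - 3*b + 2)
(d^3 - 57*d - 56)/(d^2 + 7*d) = d - 7 - 8/d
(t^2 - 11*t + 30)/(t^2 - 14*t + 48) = (t - 5)/(t - 8)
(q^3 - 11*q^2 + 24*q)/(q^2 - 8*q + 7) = q*(q^2 - 11*q + 24)/(q^2 - 8*q + 7)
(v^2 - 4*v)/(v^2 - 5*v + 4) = v/(v - 1)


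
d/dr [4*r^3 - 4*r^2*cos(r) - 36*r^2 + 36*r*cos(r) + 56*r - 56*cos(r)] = 4*r^2*sin(r) + 12*r^2 - 36*r*sin(r) - 8*r*cos(r) - 72*r + 56*sin(r) + 36*cos(r) + 56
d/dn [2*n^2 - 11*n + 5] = 4*n - 11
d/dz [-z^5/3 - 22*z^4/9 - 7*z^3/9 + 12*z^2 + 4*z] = -5*z^4/3 - 88*z^3/9 - 7*z^2/3 + 24*z + 4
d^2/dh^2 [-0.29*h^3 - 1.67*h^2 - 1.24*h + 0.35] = -1.74*h - 3.34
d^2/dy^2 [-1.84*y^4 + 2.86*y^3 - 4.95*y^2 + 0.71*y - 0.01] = -22.08*y^2 + 17.16*y - 9.9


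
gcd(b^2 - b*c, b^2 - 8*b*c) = b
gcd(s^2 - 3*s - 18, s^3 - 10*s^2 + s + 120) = s + 3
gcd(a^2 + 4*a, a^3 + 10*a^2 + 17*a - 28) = a + 4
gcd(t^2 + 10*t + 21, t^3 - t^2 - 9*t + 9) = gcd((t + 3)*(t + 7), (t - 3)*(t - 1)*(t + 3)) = t + 3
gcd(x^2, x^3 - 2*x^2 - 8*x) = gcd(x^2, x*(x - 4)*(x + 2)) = x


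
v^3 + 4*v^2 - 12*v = v*(v - 2)*(v + 6)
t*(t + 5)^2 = t^3 + 10*t^2 + 25*t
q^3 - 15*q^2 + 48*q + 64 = (q - 8)^2*(q + 1)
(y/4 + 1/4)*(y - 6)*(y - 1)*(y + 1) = y^4/4 - 5*y^3/4 - 7*y^2/4 + 5*y/4 + 3/2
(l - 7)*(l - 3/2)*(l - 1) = l^3 - 19*l^2/2 + 19*l - 21/2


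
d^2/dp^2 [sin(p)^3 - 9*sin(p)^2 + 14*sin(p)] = -9*sin(p)^3 + 36*sin(p)^2 - 8*sin(p) - 18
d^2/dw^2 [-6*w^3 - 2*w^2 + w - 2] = -36*w - 4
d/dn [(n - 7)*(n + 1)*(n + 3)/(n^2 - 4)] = (n^4 + 13*n^2 + 66*n + 100)/(n^4 - 8*n^2 + 16)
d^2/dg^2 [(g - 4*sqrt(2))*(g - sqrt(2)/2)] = 2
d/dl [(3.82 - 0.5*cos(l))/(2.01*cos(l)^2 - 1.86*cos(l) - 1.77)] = (-1.005*cos(l)^2 + 15.3564*cos(l) - 7.9902)*sin(l)/(4.0401*cos(l)^4 - 7.4772*cos(l)^3 - 3.6558*cos(l)^2 + 6.5844*cos(l) + 3.1329)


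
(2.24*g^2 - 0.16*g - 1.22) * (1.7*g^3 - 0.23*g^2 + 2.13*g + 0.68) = 3.808*g^5 - 0.7872*g^4 + 2.734*g^3 + 1.463*g^2 - 2.7074*g - 0.8296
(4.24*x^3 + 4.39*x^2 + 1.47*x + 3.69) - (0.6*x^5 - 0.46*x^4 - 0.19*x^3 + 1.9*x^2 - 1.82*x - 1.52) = -0.6*x^5 + 0.46*x^4 + 4.43*x^3 + 2.49*x^2 + 3.29*x + 5.21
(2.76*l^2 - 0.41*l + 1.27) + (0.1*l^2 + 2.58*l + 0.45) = 2.86*l^2 + 2.17*l + 1.72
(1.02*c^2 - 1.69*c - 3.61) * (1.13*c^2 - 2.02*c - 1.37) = 1.1526*c^4 - 3.9701*c^3 - 2.0629*c^2 + 9.6075*c + 4.9457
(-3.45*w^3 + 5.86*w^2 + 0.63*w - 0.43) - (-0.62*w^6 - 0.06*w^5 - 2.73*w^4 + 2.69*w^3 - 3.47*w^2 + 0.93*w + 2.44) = 0.62*w^6 + 0.06*w^5 + 2.73*w^4 - 6.14*w^3 + 9.33*w^2 - 0.3*w - 2.87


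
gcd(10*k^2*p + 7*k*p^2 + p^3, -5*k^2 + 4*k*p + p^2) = 5*k + p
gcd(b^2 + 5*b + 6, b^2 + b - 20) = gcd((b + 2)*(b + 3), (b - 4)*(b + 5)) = 1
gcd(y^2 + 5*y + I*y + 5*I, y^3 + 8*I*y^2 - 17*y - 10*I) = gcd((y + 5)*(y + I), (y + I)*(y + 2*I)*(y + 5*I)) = y + I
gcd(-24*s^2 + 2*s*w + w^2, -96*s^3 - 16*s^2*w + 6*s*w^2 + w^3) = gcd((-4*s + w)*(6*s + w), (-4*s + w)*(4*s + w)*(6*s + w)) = 24*s^2 - 2*s*w - w^2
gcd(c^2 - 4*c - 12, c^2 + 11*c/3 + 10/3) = c + 2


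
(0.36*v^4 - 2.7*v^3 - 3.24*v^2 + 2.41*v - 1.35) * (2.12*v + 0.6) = 0.7632*v^5 - 5.508*v^4 - 8.4888*v^3 + 3.1652*v^2 - 1.416*v - 0.81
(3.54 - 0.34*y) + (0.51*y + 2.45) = 0.17*y + 5.99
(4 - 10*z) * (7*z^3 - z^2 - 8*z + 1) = -70*z^4 + 38*z^3 + 76*z^2 - 42*z + 4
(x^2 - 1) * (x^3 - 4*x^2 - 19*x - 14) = x^5 - 4*x^4 - 20*x^3 - 10*x^2 + 19*x + 14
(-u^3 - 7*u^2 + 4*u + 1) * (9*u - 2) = -9*u^4 - 61*u^3 + 50*u^2 + u - 2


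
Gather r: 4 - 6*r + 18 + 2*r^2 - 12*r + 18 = 2*r^2 - 18*r + 40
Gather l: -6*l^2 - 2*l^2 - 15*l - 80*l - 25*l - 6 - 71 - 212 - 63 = -8*l^2 - 120*l - 352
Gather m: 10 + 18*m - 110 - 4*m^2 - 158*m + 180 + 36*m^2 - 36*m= 32*m^2 - 176*m + 80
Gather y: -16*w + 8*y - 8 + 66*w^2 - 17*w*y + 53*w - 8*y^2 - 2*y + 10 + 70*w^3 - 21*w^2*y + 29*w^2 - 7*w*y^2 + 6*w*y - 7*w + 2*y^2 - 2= 70*w^3 + 95*w^2 + 30*w + y^2*(-7*w - 6) + y*(-21*w^2 - 11*w + 6)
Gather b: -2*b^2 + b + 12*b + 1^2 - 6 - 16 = -2*b^2 + 13*b - 21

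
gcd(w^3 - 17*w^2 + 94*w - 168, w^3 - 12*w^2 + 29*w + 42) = w^2 - 13*w + 42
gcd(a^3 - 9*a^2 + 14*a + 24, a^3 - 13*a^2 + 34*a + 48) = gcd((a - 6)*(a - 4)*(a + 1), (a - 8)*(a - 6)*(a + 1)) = a^2 - 5*a - 6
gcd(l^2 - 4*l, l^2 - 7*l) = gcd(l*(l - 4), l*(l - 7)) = l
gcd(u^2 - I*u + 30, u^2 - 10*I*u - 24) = u - 6*I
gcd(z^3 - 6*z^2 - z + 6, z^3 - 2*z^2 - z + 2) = z^2 - 1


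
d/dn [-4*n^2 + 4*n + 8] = 4 - 8*n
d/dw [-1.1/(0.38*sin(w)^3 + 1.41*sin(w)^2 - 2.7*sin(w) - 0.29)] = (1.254*sin(w)^2 + 3.102*sin(w) - 2.97)*cos(w)/(0.38*sin(w)^3 + 1.41*sin(w)^2 - 2.7*sin(w) - 0.29)^2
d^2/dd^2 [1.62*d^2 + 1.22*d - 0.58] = 3.24000000000000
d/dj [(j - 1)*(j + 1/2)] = 2*j - 1/2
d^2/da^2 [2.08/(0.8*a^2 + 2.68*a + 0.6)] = (-2.6624*a^2 - 8.91904*a + 2.08*(1.6*a + 2.68)*(3.2*a + 5.36) - 1.9968)/(0.8*a^2 + 2.68*a + 0.6)^3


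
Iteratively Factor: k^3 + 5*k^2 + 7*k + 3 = (k + 1)*(k^2 + 4*k + 3) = (k + 1)*(k + 3)*(k + 1)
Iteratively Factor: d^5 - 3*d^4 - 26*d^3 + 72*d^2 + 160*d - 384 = (d - 4)*(d^4 + d^3 - 22*d^2 - 16*d + 96) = (d - 4)^2*(d^3 + 5*d^2 - 2*d - 24) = (d - 4)^2*(d + 3)*(d^2 + 2*d - 8) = (d - 4)^2*(d + 3)*(d + 4)*(d - 2)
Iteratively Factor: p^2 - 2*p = (p)*(p - 2)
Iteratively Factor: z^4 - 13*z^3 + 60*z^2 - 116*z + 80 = (z - 5)*(z^3 - 8*z^2 + 20*z - 16) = (z - 5)*(z - 2)*(z^2 - 6*z + 8) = (z - 5)*(z - 4)*(z - 2)*(z - 2)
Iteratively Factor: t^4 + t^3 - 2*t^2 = (t - 1)*(t^3 + 2*t^2) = t*(t - 1)*(t^2 + 2*t) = t*(t - 1)*(t + 2)*(t)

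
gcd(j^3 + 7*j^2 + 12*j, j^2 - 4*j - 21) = j + 3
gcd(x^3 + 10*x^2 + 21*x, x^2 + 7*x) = x^2 + 7*x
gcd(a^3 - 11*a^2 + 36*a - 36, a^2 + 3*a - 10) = a - 2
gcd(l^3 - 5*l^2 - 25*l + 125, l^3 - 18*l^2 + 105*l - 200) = l^2 - 10*l + 25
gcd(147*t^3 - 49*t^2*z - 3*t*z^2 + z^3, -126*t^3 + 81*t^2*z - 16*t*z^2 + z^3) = 21*t^2 - 10*t*z + z^2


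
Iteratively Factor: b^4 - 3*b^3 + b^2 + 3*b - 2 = (b - 1)*(b^3 - 2*b^2 - b + 2) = (b - 2)*(b - 1)*(b^2 - 1) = (b - 2)*(b - 1)*(b + 1)*(b - 1)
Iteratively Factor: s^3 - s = (s - 1)*(s^2 + s) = (s - 1)*(s + 1)*(s)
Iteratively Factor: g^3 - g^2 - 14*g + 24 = (g - 2)*(g^2 + g - 12) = (g - 2)*(g + 4)*(g - 3)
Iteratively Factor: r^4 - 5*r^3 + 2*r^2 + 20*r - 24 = (r - 2)*(r^3 - 3*r^2 - 4*r + 12) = (r - 3)*(r - 2)*(r^2 - 4) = (r - 3)*(r - 2)*(r + 2)*(r - 2)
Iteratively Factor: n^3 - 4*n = (n + 2)*(n^2 - 2*n) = (n - 2)*(n + 2)*(n)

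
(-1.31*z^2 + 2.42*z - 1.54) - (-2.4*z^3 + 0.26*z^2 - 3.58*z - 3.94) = 2.4*z^3 - 1.57*z^2 + 6.0*z + 2.4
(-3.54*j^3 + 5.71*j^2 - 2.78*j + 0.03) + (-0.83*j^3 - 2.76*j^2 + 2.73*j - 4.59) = -4.37*j^3 + 2.95*j^2 - 0.0499999999999998*j - 4.56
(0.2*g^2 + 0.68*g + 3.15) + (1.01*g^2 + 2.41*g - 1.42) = 1.21*g^2 + 3.09*g + 1.73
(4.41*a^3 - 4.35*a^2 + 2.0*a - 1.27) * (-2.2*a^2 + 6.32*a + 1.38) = -9.702*a^5 + 37.4412*a^4 - 25.8062*a^3 + 9.431*a^2 - 5.2664*a - 1.7526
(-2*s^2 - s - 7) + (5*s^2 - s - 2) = 3*s^2 - 2*s - 9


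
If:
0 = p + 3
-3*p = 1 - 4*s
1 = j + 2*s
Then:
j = 5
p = -3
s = -2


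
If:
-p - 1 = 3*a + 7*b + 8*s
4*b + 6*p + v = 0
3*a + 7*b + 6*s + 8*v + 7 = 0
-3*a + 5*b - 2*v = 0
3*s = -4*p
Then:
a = 3119/7668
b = -181/2556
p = 38/213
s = -152/639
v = -503/639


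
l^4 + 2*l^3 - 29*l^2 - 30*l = l*(l - 5)*(l + 1)*(l + 6)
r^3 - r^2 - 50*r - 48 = (r - 8)*(r + 1)*(r + 6)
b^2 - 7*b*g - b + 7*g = (b - 1)*(b - 7*g)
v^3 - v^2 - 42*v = v*(v - 7)*(v + 6)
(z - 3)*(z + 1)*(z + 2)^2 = z^4 + 2*z^3 - 7*z^2 - 20*z - 12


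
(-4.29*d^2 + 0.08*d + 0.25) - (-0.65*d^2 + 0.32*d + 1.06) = -3.64*d^2 - 0.24*d - 0.81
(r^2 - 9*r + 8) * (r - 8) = r^3 - 17*r^2 + 80*r - 64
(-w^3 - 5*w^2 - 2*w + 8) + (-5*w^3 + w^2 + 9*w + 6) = -6*w^3 - 4*w^2 + 7*w + 14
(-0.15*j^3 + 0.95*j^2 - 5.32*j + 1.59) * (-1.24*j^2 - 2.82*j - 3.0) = 0.186*j^5 - 0.755*j^4 + 4.3678*j^3 + 10.1808*j^2 + 11.4762*j - 4.77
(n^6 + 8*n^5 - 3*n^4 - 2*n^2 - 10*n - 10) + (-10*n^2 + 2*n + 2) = n^6 + 8*n^5 - 3*n^4 - 12*n^2 - 8*n - 8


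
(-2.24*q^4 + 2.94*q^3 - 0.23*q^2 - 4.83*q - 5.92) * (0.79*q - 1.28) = -1.7696*q^5 + 5.1898*q^4 - 3.9449*q^3 - 3.5213*q^2 + 1.5056*q + 7.5776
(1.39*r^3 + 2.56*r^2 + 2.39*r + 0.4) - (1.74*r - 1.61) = 1.39*r^3 + 2.56*r^2 + 0.65*r + 2.01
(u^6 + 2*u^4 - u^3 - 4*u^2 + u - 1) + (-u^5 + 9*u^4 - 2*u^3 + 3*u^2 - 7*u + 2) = u^6 - u^5 + 11*u^4 - 3*u^3 - u^2 - 6*u + 1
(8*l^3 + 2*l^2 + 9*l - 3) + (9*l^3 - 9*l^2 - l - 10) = 17*l^3 - 7*l^2 + 8*l - 13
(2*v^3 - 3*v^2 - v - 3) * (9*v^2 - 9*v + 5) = 18*v^5 - 45*v^4 + 28*v^3 - 33*v^2 + 22*v - 15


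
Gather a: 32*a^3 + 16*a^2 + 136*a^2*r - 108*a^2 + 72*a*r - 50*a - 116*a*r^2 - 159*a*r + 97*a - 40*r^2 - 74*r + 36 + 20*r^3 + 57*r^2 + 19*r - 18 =32*a^3 + a^2*(136*r - 92) + a*(-116*r^2 - 87*r + 47) + 20*r^3 + 17*r^2 - 55*r + 18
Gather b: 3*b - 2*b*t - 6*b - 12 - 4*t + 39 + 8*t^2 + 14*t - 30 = b*(-2*t - 3) + 8*t^2 + 10*t - 3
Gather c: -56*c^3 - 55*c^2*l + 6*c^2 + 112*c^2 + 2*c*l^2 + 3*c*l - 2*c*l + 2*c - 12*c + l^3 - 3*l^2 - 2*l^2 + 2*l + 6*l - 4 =-56*c^3 + c^2*(118 - 55*l) + c*(2*l^2 + l - 10) + l^3 - 5*l^2 + 8*l - 4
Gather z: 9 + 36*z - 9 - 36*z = 0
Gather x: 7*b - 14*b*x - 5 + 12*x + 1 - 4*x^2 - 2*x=7*b - 4*x^2 + x*(10 - 14*b) - 4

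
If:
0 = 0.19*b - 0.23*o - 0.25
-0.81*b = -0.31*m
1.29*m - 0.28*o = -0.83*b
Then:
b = -0.08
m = -0.20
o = -1.15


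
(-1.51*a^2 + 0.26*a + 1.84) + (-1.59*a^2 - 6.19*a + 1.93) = -3.1*a^2 - 5.93*a + 3.77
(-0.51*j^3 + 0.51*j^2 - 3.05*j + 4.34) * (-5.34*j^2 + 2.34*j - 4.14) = 2.7234*j^5 - 3.9168*j^4 + 19.5918*j^3 - 32.424*j^2 + 22.7826*j - 17.9676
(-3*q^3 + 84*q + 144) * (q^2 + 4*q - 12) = -3*q^5 - 12*q^4 + 120*q^3 + 480*q^2 - 432*q - 1728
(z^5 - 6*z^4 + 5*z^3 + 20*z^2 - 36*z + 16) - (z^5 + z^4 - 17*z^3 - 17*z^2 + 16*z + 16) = -7*z^4 + 22*z^3 + 37*z^2 - 52*z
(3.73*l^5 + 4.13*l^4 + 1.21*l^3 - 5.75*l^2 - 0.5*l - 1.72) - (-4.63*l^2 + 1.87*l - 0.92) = 3.73*l^5 + 4.13*l^4 + 1.21*l^3 - 1.12*l^2 - 2.37*l - 0.8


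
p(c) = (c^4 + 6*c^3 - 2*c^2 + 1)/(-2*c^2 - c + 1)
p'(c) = (4*c + 1)*(c^4 + 6*c^3 - 2*c^2 + 1)/(-2*c^2 - c + 1)^2 + (4*c^3 + 18*c^2 - 4*c)/(-2*c^2 - c + 1)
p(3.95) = -17.07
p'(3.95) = -6.58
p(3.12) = -11.97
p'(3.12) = -5.69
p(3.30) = -13.02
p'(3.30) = -5.89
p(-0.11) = 0.89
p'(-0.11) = 1.06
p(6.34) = -35.76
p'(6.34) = -9.04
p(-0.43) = 0.18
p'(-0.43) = 4.34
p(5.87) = -31.62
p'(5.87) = -8.56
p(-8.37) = -9.57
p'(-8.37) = 5.66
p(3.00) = -11.30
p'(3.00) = -5.56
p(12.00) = -103.07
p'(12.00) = -14.73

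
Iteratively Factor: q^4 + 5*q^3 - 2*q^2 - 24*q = (q)*(q^3 + 5*q^2 - 2*q - 24) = q*(q + 4)*(q^2 + q - 6) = q*(q + 3)*(q + 4)*(q - 2)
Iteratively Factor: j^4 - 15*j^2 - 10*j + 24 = (j - 1)*(j^3 + j^2 - 14*j - 24) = (j - 1)*(j + 3)*(j^2 - 2*j - 8) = (j - 4)*(j - 1)*(j + 3)*(j + 2)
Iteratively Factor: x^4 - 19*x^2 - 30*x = (x)*(x^3 - 19*x - 30) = x*(x + 3)*(x^2 - 3*x - 10) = x*(x - 5)*(x + 3)*(x + 2)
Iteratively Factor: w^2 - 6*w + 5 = (w - 5)*(w - 1)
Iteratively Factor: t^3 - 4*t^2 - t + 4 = (t - 1)*(t^2 - 3*t - 4) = (t - 4)*(t - 1)*(t + 1)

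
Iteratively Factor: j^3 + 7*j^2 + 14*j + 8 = (j + 4)*(j^2 + 3*j + 2) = (j + 1)*(j + 4)*(j + 2)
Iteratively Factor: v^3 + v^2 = (v + 1)*(v^2) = v*(v + 1)*(v)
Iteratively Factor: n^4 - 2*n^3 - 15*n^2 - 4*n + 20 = (n - 5)*(n^3 + 3*n^2 - 4) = (n - 5)*(n + 2)*(n^2 + n - 2) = (n - 5)*(n - 1)*(n + 2)*(n + 2)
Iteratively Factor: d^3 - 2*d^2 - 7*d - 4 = (d + 1)*(d^2 - 3*d - 4) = (d + 1)^2*(d - 4)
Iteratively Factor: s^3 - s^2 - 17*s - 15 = (s + 3)*(s^2 - 4*s - 5) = (s + 1)*(s + 3)*(s - 5)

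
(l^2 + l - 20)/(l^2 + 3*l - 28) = (l + 5)/(l + 7)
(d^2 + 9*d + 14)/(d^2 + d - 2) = (d + 7)/(d - 1)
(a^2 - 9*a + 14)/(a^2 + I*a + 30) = (a^2 - 9*a + 14)/(a^2 + I*a + 30)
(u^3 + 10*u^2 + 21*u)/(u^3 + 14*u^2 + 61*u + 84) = u/(u + 4)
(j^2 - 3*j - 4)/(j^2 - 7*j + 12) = (j + 1)/(j - 3)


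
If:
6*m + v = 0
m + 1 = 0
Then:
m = -1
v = 6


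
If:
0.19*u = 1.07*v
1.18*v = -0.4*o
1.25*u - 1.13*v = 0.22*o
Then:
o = 0.00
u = 0.00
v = 0.00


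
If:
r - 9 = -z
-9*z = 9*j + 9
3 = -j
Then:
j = -3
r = 7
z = 2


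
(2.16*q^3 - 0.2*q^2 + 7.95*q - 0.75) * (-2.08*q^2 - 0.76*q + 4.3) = -4.4928*q^5 - 1.2256*q^4 - 7.096*q^3 - 5.342*q^2 + 34.755*q - 3.225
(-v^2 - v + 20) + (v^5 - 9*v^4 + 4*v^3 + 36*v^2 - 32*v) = v^5 - 9*v^4 + 4*v^3 + 35*v^2 - 33*v + 20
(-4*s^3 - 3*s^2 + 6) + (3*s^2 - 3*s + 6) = -4*s^3 - 3*s + 12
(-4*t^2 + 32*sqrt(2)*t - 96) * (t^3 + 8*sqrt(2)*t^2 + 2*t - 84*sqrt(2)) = -4*t^5 + 408*t^3 - 368*sqrt(2)*t^2 - 5568*t + 8064*sqrt(2)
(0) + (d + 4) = d + 4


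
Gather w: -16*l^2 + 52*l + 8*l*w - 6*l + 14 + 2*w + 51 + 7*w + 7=-16*l^2 + 46*l + w*(8*l + 9) + 72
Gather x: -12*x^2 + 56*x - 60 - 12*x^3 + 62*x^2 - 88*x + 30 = -12*x^3 + 50*x^2 - 32*x - 30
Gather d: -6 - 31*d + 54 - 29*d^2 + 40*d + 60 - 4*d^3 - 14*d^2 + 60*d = -4*d^3 - 43*d^2 + 69*d + 108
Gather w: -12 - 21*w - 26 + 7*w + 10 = -14*w - 28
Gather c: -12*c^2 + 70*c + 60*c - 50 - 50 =-12*c^2 + 130*c - 100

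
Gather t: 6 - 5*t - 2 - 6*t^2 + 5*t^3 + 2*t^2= 5*t^3 - 4*t^2 - 5*t + 4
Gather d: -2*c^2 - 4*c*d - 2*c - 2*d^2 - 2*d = -2*c^2 - 2*c - 2*d^2 + d*(-4*c - 2)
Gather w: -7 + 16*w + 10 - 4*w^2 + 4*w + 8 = -4*w^2 + 20*w + 11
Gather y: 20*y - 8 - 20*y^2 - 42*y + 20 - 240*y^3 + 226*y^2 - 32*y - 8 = -240*y^3 + 206*y^2 - 54*y + 4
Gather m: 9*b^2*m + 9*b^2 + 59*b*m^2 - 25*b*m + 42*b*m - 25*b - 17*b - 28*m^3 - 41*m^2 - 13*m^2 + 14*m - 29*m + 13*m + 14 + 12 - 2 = 9*b^2 - 42*b - 28*m^3 + m^2*(59*b - 54) + m*(9*b^2 + 17*b - 2) + 24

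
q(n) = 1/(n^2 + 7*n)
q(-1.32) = -0.13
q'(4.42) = -0.01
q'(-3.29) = -0.00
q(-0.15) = -0.97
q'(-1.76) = -0.04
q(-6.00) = -0.17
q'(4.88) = -0.00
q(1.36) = 0.09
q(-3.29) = -0.08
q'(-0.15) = -6.35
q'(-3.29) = -0.00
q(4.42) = 0.02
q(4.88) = 0.02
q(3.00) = 0.03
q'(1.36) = -0.08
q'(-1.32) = -0.08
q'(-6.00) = 0.14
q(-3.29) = -0.08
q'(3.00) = -0.01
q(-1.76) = -0.11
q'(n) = (-2*n - 7)/(n^2 + 7*n)^2 = (-2*n - 7)/(n^2*(n + 7)^2)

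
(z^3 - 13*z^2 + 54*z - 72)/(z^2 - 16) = (z^2 - 9*z + 18)/(z + 4)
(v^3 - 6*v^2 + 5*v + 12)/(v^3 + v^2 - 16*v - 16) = (v - 3)/(v + 4)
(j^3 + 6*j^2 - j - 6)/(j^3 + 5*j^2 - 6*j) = (j + 1)/j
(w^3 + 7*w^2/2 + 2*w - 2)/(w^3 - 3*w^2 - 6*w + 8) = (w^2 + 3*w/2 - 1)/(w^2 - 5*w + 4)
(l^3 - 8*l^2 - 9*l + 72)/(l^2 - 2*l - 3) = (l^2 - 5*l - 24)/(l + 1)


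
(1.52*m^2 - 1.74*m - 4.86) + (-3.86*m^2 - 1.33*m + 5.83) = -2.34*m^2 - 3.07*m + 0.97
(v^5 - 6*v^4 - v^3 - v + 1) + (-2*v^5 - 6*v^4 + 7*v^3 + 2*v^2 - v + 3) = -v^5 - 12*v^4 + 6*v^3 + 2*v^2 - 2*v + 4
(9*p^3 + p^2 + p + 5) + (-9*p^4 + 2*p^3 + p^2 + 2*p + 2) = -9*p^4 + 11*p^3 + 2*p^2 + 3*p + 7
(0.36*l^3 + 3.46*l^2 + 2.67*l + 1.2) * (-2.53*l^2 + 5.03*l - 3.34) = -0.9108*l^5 - 6.943*l^4 + 9.4463*l^3 - 1.1623*l^2 - 2.8818*l - 4.008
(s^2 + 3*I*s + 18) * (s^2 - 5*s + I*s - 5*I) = s^4 - 5*s^3 + 4*I*s^3 + 15*s^2 - 20*I*s^2 - 75*s + 18*I*s - 90*I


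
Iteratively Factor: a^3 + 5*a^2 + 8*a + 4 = (a + 2)*(a^2 + 3*a + 2) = (a + 2)^2*(a + 1)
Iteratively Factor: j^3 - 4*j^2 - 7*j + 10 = (j - 5)*(j^2 + j - 2) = (j - 5)*(j + 2)*(j - 1)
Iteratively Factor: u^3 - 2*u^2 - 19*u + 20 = (u + 4)*(u^2 - 6*u + 5) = (u - 1)*(u + 4)*(u - 5)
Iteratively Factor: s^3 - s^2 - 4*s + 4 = (s + 2)*(s^2 - 3*s + 2) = (s - 1)*(s + 2)*(s - 2)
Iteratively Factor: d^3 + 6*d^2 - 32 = (d - 2)*(d^2 + 8*d + 16) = (d - 2)*(d + 4)*(d + 4)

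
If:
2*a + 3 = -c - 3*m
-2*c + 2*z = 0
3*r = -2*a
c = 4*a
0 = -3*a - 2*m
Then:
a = -2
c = -8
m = 3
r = 4/3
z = -8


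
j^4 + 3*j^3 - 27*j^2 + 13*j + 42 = (j - 3)*(j - 2)*(j + 1)*(j + 7)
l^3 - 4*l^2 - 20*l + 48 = (l - 6)*(l - 2)*(l + 4)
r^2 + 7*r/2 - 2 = (r - 1/2)*(r + 4)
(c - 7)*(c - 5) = c^2 - 12*c + 35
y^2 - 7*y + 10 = (y - 5)*(y - 2)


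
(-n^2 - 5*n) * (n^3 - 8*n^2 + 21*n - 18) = -n^5 + 3*n^4 + 19*n^3 - 87*n^2 + 90*n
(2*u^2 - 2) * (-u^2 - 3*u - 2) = -2*u^4 - 6*u^3 - 2*u^2 + 6*u + 4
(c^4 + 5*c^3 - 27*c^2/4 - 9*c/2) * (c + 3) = c^5 + 8*c^4 + 33*c^3/4 - 99*c^2/4 - 27*c/2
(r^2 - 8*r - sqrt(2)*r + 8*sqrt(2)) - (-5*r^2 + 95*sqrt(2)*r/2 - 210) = 6*r^2 - 97*sqrt(2)*r/2 - 8*r + 8*sqrt(2) + 210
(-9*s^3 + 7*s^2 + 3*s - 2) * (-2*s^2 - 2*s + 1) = 18*s^5 + 4*s^4 - 29*s^3 + 5*s^2 + 7*s - 2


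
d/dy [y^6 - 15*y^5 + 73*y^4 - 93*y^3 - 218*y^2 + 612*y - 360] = 6*y^5 - 75*y^4 + 292*y^3 - 279*y^2 - 436*y + 612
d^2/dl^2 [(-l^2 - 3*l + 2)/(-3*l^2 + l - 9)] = 10*(6*l^3 - 27*l^2 - 45*l + 32)/(27*l^6 - 27*l^5 + 252*l^4 - 163*l^3 + 756*l^2 - 243*l + 729)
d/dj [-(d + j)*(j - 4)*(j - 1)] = -2*d*j + 5*d - 3*j^2 + 10*j - 4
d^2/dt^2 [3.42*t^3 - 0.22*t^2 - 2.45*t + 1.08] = 20.52*t - 0.44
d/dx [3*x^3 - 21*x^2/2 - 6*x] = 9*x^2 - 21*x - 6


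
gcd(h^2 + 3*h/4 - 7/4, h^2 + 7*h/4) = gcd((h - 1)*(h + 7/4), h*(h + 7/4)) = h + 7/4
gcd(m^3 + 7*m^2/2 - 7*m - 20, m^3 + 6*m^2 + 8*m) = m^2 + 6*m + 8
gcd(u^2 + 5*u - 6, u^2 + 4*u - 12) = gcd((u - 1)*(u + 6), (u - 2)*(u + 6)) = u + 6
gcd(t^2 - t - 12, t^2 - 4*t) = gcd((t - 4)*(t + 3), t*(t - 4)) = t - 4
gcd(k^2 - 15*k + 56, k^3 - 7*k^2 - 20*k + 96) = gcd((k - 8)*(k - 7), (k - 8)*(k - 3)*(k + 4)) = k - 8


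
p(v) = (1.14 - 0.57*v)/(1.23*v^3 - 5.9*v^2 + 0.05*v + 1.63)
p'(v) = (1.14 - 0.57*v)*(-3.69*v^2 + 11.8*v - 0.05)/(1.23*v^3 - 5.9*v^2 + 0.05*v + 1.63)^2 - 0.57/(1.23*v^3 - 5.9*v^2 + 0.05*v + 1.63) = (1.4022*v^3 - 7.5696*v^2 + 13.452*v - 0.9861)/(1.5129*v^6 - 14.514*v^5 + 34.933*v^4 + 3.4198*v^3 - 19.2315*v^2 + 0.163*v + 2.6569)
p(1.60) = -0.03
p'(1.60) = 0.10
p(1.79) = -0.01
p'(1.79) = 0.07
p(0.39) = 1.11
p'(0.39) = 4.69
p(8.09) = -0.01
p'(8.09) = 0.00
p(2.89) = 0.03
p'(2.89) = 0.03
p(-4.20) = -0.02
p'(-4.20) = -0.01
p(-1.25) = -0.18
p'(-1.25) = -0.32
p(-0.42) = 2.89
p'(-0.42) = -35.47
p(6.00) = -0.04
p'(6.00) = 0.04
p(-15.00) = -0.00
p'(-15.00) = -0.00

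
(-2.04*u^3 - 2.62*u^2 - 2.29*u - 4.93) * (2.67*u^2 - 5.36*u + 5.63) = -5.4468*u^5 + 3.939*u^4 - 3.5563*u^3 - 15.6393*u^2 + 13.5321*u - 27.7559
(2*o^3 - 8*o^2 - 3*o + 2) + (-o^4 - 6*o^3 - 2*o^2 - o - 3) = -o^4 - 4*o^3 - 10*o^2 - 4*o - 1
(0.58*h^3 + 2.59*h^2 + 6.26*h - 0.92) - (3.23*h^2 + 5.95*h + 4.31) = 0.58*h^3 - 0.64*h^2 + 0.31*h - 5.23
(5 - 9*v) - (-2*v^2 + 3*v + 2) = 2*v^2 - 12*v + 3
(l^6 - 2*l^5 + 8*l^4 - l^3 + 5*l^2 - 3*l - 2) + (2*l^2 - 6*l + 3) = l^6 - 2*l^5 + 8*l^4 - l^3 + 7*l^2 - 9*l + 1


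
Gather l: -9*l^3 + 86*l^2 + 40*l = -9*l^3 + 86*l^2 + 40*l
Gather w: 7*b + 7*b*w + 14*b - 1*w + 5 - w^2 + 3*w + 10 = 21*b - w^2 + w*(7*b + 2) + 15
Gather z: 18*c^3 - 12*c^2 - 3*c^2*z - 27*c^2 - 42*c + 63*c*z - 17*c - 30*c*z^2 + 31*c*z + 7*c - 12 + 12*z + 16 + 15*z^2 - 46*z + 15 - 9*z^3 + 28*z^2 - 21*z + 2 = 18*c^3 - 39*c^2 - 52*c - 9*z^3 + z^2*(43 - 30*c) + z*(-3*c^2 + 94*c - 55) + 21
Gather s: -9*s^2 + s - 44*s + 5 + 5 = -9*s^2 - 43*s + 10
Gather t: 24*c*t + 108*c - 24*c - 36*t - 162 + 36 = 84*c + t*(24*c - 36) - 126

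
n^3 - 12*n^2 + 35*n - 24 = (n - 8)*(n - 3)*(n - 1)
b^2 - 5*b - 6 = (b - 6)*(b + 1)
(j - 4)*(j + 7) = j^2 + 3*j - 28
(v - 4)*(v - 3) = v^2 - 7*v + 12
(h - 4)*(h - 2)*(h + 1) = h^3 - 5*h^2 + 2*h + 8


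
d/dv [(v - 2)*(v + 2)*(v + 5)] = 3*v^2 + 10*v - 4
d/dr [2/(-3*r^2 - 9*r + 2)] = 6*(2*r + 3)/(3*r^2 + 9*r - 2)^2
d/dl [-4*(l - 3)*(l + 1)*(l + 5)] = -12*l^2 - 24*l + 52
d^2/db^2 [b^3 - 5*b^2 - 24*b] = 6*b - 10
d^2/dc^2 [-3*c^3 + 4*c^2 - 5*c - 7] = 8 - 18*c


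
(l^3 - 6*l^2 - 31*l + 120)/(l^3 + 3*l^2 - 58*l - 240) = (l - 3)/(l + 6)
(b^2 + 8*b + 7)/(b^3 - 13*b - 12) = (b + 7)/(b^2 - b - 12)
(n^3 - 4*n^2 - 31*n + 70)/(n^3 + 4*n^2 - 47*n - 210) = (n - 2)/(n + 6)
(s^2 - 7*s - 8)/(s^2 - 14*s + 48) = (s + 1)/(s - 6)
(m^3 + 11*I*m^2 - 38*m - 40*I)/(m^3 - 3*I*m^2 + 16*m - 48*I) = (m^2 + 7*I*m - 10)/(m^2 - 7*I*m - 12)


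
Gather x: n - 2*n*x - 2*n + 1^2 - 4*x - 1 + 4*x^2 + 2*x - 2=-n + 4*x^2 + x*(-2*n - 2) - 2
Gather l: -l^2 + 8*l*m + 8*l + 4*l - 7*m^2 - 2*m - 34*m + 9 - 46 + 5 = -l^2 + l*(8*m + 12) - 7*m^2 - 36*m - 32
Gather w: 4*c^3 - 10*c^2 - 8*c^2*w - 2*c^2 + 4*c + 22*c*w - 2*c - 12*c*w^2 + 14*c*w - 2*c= 4*c^3 - 12*c^2 - 12*c*w^2 + w*(-8*c^2 + 36*c)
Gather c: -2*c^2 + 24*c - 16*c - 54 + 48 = -2*c^2 + 8*c - 6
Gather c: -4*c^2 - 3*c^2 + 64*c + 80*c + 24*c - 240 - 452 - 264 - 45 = -7*c^2 + 168*c - 1001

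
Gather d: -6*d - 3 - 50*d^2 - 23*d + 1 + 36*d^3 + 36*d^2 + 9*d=36*d^3 - 14*d^2 - 20*d - 2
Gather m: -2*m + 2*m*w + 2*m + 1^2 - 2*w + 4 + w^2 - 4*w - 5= 2*m*w + w^2 - 6*w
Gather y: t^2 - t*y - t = t^2 - t*y - t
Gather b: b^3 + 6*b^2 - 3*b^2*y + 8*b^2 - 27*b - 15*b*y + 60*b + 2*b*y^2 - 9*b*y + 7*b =b^3 + b^2*(14 - 3*y) + b*(2*y^2 - 24*y + 40)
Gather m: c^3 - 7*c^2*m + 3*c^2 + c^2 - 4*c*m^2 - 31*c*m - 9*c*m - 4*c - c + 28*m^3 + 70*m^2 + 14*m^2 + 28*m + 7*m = c^3 + 4*c^2 - 5*c + 28*m^3 + m^2*(84 - 4*c) + m*(-7*c^2 - 40*c + 35)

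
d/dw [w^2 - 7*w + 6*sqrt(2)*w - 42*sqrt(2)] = 2*w - 7 + 6*sqrt(2)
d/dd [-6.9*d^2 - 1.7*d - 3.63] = -13.8*d - 1.7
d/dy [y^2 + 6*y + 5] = 2*y + 6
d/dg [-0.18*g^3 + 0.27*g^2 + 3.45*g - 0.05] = -0.54*g^2 + 0.54*g + 3.45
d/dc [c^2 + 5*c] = 2*c + 5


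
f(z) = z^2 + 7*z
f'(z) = 2*z + 7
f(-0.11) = -0.76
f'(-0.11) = 6.78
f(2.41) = 22.68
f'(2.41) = 11.82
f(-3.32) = -12.22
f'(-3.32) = 0.36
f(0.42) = 3.12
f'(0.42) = 7.84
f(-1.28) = -7.32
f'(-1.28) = 4.44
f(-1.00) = -6.00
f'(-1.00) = 5.00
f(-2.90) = -11.89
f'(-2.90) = 1.20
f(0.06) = 0.42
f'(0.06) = 7.12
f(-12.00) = 60.00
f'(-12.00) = -17.00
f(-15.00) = 120.00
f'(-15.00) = -23.00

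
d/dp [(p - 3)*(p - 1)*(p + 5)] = 3*p^2 + 2*p - 17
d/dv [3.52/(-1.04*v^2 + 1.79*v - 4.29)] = (7.3216*v - 6.3008)/(1.04*v^2 - 1.79*v + 4.29)^2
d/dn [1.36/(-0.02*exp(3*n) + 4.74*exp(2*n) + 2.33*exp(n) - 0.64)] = (0.0816*exp(2*n) - 12.8928*exp(n) - 3.1688)*exp(n)/(0.02*exp(3*n) - 4.74*exp(2*n) - 2.33*exp(n) + 0.64)^2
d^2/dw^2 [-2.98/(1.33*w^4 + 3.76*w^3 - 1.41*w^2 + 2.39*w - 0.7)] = ((47.5608*w^2 + 67.2288*w - 8.4036)*(1.33*w^4 + 3.76*w^3 - 1.41*w^2 + 2.39*w - 0.7) - 2.98*(5.32*w^3 + 11.28*w^2 - 2.82*w + 2.39)*(10.64*w^3 + 22.56*w^2 - 5.64*w + 4.78))/(1.33*w^4 + 3.76*w^3 - 1.41*w^2 + 2.39*w - 0.7)^3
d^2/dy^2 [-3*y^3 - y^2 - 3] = -18*y - 2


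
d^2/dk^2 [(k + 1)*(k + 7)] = 2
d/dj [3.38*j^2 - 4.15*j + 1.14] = 6.76*j - 4.15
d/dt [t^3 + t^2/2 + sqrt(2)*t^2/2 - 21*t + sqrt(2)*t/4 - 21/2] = 3*t^2 + t + sqrt(2)*t - 21 + sqrt(2)/4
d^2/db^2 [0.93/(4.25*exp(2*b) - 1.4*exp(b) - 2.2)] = ((1.302 - 15.81*exp(b))*(-4.25*exp(2*b) + 1.4*exp(b) + 2.2) - 0.93*(8.5*exp(b) - 1.4)*(17.0*exp(b) - 2.8)*exp(b))*exp(b)/(-4.25*exp(2*b) + 1.4*exp(b) + 2.2)^3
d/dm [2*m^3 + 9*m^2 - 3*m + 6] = 6*m^2 + 18*m - 3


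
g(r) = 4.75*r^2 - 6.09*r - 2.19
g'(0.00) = -6.09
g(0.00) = -2.19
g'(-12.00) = -120.09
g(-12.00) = 754.89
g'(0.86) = 2.08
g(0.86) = -3.91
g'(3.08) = 23.17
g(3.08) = 24.11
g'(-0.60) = -11.79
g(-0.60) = 3.17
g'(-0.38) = -9.70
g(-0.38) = 0.81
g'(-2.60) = -30.79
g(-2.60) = 45.75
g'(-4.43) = -48.18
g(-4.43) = 118.01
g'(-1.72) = -22.43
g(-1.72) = 22.34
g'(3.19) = 24.22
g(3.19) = 26.72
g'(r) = 9.5*r - 6.09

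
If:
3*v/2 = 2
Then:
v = 4/3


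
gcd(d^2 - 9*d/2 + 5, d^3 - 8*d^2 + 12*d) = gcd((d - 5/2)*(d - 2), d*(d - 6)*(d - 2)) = d - 2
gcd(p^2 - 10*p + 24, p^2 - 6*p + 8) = p - 4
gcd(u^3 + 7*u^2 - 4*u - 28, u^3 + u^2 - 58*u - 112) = u^2 + 9*u + 14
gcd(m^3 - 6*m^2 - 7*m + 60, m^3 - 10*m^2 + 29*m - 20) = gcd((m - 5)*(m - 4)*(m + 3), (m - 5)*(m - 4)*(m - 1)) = m^2 - 9*m + 20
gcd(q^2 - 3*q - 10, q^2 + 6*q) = 1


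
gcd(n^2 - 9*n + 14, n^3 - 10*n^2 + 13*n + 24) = 1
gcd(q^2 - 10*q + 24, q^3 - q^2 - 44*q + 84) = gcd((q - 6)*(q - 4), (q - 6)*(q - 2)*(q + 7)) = q - 6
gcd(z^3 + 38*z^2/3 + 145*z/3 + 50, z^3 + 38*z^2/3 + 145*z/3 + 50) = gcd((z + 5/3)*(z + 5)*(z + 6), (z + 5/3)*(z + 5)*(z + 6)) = z^3 + 38*z^2/3 + 145*z/3 + 50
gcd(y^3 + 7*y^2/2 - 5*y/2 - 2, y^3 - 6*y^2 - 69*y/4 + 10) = 1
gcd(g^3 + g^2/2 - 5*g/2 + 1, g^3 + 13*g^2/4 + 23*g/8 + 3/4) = g + 2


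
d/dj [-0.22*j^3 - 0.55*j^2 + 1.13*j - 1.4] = -0.66*j^2 - 1.1*j + 1.13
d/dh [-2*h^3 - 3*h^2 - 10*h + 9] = -6*h^2 - 6*h - 10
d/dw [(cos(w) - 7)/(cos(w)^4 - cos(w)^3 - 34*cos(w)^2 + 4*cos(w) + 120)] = (6*sin(w)^4 + 14*sin(w)^2 + 907*cos(w) - 15*cos(3*w) - 316)*sin(w)/(2*(cos(w) - 6)^2*(cos(w) - 2)^2*(cos(w) + 2)^2*(cos(w) + 5)^2)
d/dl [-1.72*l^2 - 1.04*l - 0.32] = -3.44*l - 1.04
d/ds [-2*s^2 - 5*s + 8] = -4*s - 5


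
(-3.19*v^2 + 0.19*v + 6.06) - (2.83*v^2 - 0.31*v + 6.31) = -6.02*v^2 + 0.5*v - 0.25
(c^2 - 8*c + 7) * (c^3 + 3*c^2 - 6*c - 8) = c^5 - 5*c^4 - 23*c^3 + 61*c^2 + 22*c - 56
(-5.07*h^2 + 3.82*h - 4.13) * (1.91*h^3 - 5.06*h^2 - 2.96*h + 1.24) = -9.6837*h^5 + 32.9504*h^4 - 12.2103*h^3 + 3.3038*h^2 + 16.9616*h - 5.1212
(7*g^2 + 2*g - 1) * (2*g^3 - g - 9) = 14*g^5 + 4*g^4 - 9*g^3 - 65*g^2 - 17*g + 9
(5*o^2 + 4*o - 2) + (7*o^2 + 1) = 12*o^2 + 4*o - 1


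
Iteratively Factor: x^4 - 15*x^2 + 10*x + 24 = (x + 1)*(x^3 - x^2 - 14*x + 24) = (x - 3)*(x + 1)*(x^2 + 2*x - 8) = (x - 3)*(x + 1)*(x + 4)*(x - 2)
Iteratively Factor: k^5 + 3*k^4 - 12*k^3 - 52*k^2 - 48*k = (k + 3)*(k^4 - 12*k^2 - 16*k) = k*(k + 3)*(k^3 - 12*k - 16) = k*(k + 2)*(k + 3)*(k^2 - 2*k - 8) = k*(k + 2)^2*(k + 3)*(k - 4)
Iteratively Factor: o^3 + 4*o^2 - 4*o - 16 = (o + 2)*(o^2 + 2*o - 8) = (o - 2)*(o + 2)*(o + 4)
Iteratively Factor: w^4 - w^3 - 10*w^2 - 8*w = (w)*(w^3 - w^2 - 10*w - 8) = w*(w + 2)*(w^2 - 3*w - 4) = w*(w - 4)*(w + 2)*(w + 1)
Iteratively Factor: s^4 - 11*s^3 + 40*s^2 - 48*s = (s)*(s^3 - 11*s^2 + 40*s - 48) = s*(s - 4)*(s^2 - 7*s + 12) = s*(s - 4)^2*(s - 3)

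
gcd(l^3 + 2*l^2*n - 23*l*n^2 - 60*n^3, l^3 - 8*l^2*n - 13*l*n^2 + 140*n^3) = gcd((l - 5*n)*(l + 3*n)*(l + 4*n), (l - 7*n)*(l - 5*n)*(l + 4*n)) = l^2 - l*n - 20*n^2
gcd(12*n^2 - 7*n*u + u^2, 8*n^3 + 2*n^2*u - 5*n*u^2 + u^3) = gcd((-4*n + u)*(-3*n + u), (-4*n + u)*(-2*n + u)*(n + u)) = -4*n + u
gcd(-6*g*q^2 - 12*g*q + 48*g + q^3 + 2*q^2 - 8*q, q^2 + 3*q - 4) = q + 4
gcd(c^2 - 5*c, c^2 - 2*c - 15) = c - 5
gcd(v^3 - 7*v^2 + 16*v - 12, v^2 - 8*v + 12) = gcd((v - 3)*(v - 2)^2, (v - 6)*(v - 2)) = v - 2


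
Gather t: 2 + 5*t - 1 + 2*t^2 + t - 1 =2*t^2 + 6*t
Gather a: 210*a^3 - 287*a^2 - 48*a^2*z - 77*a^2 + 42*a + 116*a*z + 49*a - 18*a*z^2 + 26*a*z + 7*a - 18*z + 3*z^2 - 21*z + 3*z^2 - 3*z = 210*a^3 + a^2*(-48*z - 364) + a*(-18*z^2 + 142*z + 98) + 6*z^2 - 42*z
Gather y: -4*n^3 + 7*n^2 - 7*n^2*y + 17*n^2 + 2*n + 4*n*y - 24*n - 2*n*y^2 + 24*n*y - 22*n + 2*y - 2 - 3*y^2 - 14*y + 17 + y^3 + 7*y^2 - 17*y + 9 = -4*n^3 + 24*n^2 - 44*n + y^3 + y^2*(4 - 2*n) + y*(-7*n^2 + 28*n - 29) + 24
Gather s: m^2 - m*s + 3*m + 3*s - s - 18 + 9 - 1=m^2 + 3*m + s*(2 - m) - 10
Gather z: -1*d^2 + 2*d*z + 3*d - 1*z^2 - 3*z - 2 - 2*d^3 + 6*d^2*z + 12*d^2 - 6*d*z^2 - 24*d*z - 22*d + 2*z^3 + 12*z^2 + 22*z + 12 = -2*d^3 + 11*d^2 - 19*d + 2*z^3 + z^2*(11 - 6*d) + z*(6*d^2 - 22*d + 19) + 10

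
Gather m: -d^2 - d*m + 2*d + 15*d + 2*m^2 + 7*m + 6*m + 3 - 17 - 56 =-d^2 + 17*d + 2*m^2 + m*(13 - d) - 70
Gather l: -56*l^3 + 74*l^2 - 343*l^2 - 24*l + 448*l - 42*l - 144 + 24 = -56*l^3 - 269*l^2 + 382*l - 120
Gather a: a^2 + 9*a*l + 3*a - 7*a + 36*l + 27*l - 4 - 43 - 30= a^2 + a*(9*l - 4) + 63*l - 77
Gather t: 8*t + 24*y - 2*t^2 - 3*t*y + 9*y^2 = -2*t^2 + t*(8 - 3*y) + 9*y^2 + 24*y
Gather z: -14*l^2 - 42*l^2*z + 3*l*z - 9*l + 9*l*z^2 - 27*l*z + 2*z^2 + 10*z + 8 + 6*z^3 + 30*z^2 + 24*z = -14*l^2 - 9*l + 6*z^3 + z^2*(9*l + 32) + z*(-42*l^2 - 24*l + 34) + 8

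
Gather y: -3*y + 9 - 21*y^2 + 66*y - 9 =-21*y^2 + 63*y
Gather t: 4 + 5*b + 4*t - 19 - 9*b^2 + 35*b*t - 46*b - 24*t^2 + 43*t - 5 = -9*b^2 - 41*b - 24*t^2 + t*(35*b + 47) - 20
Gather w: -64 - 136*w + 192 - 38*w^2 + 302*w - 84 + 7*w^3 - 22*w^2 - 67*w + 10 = 7*w^3 - 60*w^2 + 99*w + 54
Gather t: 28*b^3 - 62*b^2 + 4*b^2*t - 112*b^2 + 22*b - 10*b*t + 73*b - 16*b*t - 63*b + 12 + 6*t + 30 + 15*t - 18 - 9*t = 28*b^3 - 174*b^2 + 32*b + t*(4*b^2 - 26*b + 12) + 24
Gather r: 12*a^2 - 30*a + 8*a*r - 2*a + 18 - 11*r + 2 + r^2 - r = 12*a^2 - 32*a + r^2 + r*(8*a - 12) + 20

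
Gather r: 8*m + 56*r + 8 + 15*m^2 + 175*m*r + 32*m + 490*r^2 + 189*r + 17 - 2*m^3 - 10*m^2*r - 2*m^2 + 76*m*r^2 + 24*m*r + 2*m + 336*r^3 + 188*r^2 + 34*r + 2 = -2*m^3 + 13*m^2 + 42*m + 336*r^3 + r^2*(76*m + 678) + r*(-10*m^2 + 199*m + 279) + 27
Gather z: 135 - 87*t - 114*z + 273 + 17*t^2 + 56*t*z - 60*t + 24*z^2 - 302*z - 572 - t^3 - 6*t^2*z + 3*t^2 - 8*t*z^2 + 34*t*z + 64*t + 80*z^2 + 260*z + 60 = -t^3 + 20*t^2 - 83*t + z^2*(104 - 8*t) + z*(-6*t^2 + 90*t - 156) - 104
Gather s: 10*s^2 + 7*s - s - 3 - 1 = 10*s^2 + 6*s - 4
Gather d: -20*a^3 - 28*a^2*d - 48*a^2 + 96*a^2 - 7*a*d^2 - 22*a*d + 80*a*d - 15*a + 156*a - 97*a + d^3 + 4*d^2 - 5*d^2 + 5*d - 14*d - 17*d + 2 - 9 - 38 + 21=-20*a^3 + 48*a^2 + 44*a + d^3 + d^2*(-7*a - 1) + d*(-28*a^2 + 58*a - 26) - 24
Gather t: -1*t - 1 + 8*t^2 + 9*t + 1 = 8*t^2 + 8*t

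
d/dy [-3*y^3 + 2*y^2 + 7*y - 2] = -9*y^2 + 4*y + 7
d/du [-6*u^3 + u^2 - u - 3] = -18*u^2 + 2*u - 1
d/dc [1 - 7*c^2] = -14*c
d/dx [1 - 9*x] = -9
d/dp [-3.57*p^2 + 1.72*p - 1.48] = 1.72 - 7.14*p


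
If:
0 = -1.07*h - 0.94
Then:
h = -0.88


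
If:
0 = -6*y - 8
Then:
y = -4/3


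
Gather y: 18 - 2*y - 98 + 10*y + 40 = 8*y - 40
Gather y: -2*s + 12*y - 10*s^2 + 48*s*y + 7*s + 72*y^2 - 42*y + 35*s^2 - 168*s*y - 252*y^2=25*s^2 + 5*s - 180*y^2 + y*(-120*s - 30)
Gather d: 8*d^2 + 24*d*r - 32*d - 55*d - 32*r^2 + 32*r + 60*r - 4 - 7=8*d^2 + d*(24*r - 87) - 32*r^2 + 92*r - 11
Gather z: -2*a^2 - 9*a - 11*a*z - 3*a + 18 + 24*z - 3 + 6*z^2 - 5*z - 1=-2*a^2 - 12*a + 6*z^2 + z*(19 - 11*a) + 14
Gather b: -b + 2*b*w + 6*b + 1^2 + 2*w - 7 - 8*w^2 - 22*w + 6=b*(2*w + 5) - 8*w^2 - 20*w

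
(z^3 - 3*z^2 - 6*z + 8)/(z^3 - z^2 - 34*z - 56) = (z^2 - 5*z + 4)/(z^2 - 3*z - 28)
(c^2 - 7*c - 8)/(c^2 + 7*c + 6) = (c - 8)/(c + 6)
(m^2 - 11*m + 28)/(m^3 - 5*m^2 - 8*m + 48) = (m - 7)/(m^2 - m - 12)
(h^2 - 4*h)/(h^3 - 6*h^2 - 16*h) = (4 - h)/(-h^2 + 6*h + 16)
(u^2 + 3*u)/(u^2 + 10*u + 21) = u/(u + 7)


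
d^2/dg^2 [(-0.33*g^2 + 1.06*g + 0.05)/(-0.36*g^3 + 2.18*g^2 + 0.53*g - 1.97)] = (0.0855360000000002*g^6 - 0.824256000000001*g^5 + 5.291352*g^4 - 13.890812*g^3 + 16.155852*g^2 - 27.447516*g - 0.109648)/(0.046656*g^9 - 0.847584*g^8 + 4.926528*g^7 - 7.098632*g^6 - 16.52928*g^5 + 23.994342*g^4 + 17.699323*g^3 - 23.720967*g^2 - 6.170631*g + 7.645373)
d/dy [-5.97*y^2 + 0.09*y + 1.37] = 0.09 - 11.94*y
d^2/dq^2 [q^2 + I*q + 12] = 2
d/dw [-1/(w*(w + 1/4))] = 4*(8*w + 1)/(w^2*(4*w + 1)^2)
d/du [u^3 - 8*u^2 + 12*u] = 3*u^2 - 16*u + 12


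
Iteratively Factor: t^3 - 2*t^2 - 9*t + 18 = (t - 2)*(t^2 - 9) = (t - 3)*(t - 2)*(t + 3)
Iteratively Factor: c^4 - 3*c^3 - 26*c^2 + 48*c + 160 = (c + 2)*(c^3 - 5*c^2 - 16*c + 80) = (c + 2)*(c + 4)*(c^2 - 9*c + 20) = (c - 4)*(c + 2)*(c + 4)*(c - 5)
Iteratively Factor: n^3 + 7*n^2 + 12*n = (n + 4)*(n^2 + 3*n) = (n + 3)*(n + 4)*(n)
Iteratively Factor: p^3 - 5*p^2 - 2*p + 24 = (p - 3)*(p^2 - 2*p - 8) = (p - 4)*(p - 3)*(p + 2)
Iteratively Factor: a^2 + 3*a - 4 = (a - 1)*(a + 4)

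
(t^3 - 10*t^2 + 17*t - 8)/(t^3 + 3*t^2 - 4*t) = (t^2 - 9*t + 8)/(t*(t + 4))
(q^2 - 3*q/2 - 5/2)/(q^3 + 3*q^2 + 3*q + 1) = (q - 5/2)/(q^2 + 2*q + 1)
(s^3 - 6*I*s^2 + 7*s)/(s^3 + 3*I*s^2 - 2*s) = (s - 7*I)/(s + 2*I)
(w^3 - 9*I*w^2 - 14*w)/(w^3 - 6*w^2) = (w^2 - 9*I*w - 14)/(w*(w - 6))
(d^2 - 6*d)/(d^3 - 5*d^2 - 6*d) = 1/(d + 1)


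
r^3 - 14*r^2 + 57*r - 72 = (r - 8)*(r - 3)^2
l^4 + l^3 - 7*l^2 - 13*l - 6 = (l - 3)*(l + 1)^2*(l + 2)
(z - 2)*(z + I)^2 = z^3 - 2*z^2 + 2*I*z^2 - z - 4*I*z + 2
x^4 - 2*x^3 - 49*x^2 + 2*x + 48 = (x - 8)*(x - 1)*(x + 1)*(x + 6)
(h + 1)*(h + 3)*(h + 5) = h^3 + 9*h^2 + 23*h + 15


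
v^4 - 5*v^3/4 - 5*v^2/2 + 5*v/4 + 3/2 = (v - 2)*(v - 1)*(v + 3/4)*(v + 1)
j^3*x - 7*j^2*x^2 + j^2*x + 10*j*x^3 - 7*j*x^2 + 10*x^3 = (j - 5*x)*(j - 2*x)*(j*x + x)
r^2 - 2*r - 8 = (r - 4)*(r + 2)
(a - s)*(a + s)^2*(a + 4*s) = a^4 + 5*a^3*s + 3*a^2*s^2 - 5*a*s^3 - 4*s^4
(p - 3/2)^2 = p^2 - 3*p + 9/4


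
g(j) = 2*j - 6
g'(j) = 2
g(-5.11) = -16.22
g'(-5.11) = 2.00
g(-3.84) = -13.68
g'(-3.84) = 2.00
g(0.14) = -5.72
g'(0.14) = 2.00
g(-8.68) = -23.36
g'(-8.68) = 2.00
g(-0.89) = -7.78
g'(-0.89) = 2.00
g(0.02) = -5.96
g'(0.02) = 2.00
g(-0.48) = -6.96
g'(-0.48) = 2.00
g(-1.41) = -8.82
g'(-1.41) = 2.00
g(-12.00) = -30.00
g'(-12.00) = 2.00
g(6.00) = 6.00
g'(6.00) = 2.00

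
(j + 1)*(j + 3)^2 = j^3 + 7*j^2 + 15*j + 9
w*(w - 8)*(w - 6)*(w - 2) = w^4 - 16*w^3 + 76*w^2 - 96*w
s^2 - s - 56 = (s - 8)*(s + 7)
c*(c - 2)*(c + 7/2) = c^3 + 3*c^2/2 - 7*c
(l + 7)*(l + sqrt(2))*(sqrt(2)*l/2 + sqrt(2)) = sqrt(2)*l^3/2 + l^2 + 9*sqrt(2)*l^2/2 + 9*l + 7*sqrt(2)*l + 14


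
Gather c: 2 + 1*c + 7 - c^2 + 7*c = -c^2 + 8*c + 9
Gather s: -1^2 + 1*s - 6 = s - 7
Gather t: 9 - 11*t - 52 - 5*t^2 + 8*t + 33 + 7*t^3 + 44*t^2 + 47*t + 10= 7*t^3 + 39*t^2 + 44*t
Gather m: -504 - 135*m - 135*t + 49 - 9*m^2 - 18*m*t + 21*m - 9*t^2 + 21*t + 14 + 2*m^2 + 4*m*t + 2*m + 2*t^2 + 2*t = -7*m^2 + m*(-14*t - 112) - 7*t^2 - 112*t - 441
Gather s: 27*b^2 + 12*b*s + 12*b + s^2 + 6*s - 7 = 27*b^2 + 12*b + s^2 + s*(12*b + 6) - 7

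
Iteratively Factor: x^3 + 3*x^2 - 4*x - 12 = (x - 2)*(x^2 + 5*x + 6) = (x - 2)*(x + 2)*(x + 3)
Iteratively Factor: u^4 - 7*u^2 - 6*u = (u - 3)*(u^3 + 3*u^2 + 2*u) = u*(u - 3)*(u^2 + 3*u + 2) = u*(u - 3)*(u + 2)*(u + 1)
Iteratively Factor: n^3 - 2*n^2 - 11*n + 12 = (n - 1)*(n^2 - n - 12) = (n - 1)*(n + 3)*(n - 4)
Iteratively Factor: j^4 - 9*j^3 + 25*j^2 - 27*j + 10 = (j - 1)*(j^3 - 8*j^2 + 17*j - 10) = (j - 1)^2*(j^2 - 7*j + 10) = (j - 2)*(j - 1)^2*(j - 5)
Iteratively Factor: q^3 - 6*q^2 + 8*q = (q - 2)*(q^2 - 4*q) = q*(q - 2)*(q - 4)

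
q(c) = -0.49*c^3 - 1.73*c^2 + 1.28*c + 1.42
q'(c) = -1.47*c^2 - 3.46*c + 1.28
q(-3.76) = -1.80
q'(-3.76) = -6.49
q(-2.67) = -5.00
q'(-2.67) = 0.04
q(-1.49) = -2.71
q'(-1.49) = 3.17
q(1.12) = -0.00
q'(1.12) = -4.44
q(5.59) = -131.08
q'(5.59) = -64.00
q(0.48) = 1.58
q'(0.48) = -0.72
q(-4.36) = 3.56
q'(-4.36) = -11.58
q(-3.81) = -1.47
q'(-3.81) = -6.88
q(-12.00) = 583.66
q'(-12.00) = -168.88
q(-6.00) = 37.30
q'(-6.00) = -30.88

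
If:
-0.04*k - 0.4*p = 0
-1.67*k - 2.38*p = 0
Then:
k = 0.00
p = 0.00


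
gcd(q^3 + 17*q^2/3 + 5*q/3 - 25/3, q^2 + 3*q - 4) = q - 1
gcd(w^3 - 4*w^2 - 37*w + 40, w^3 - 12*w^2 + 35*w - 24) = w^2 - 9*w + 8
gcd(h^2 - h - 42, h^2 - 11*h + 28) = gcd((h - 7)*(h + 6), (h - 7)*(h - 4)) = h - 7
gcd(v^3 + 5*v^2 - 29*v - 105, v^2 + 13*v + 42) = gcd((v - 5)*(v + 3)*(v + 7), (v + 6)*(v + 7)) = v + 7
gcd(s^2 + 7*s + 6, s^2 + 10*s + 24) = s + 6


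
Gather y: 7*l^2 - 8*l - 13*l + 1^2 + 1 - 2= 7*l^2 - 21*l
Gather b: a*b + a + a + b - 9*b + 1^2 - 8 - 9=2*a + b*(a - 8) - 16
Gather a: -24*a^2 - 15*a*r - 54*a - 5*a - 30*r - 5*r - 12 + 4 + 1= -24*a^2 + a*(-15*r - 59) - 35*r - 7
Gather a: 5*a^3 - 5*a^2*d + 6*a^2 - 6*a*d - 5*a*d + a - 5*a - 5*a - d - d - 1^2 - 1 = 5*a^3 + a^2*(6 - 5*d) + a*(-11*d - 9) - 2*d - 2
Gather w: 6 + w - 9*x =w - 9*x + 6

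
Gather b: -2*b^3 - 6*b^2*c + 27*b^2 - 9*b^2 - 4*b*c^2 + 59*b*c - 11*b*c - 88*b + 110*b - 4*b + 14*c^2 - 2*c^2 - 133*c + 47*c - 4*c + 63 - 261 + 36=-2*b^3 + b^2*(18 - 6*c) + b*(-4*c^2 + 48*c + 18) + 12*c^2 - 90*c - 162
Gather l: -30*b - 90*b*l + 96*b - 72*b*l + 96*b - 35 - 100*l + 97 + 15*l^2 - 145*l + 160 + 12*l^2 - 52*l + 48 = 162*b + 27*l^2 + l*(-162*b - 297) + 270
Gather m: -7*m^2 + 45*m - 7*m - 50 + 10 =-7*m^2 + 38*m - 40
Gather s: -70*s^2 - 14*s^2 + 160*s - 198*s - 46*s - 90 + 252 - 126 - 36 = -84*s^2 - 84*s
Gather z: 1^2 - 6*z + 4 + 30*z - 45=24*z - 40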